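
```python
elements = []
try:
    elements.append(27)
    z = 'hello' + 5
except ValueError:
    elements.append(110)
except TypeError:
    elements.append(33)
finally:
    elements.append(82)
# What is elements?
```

Step-by-step execution trace:
1. try: `elements.append(27)` → elements = [27].
2. `z = 'hello' + 5` raises TypeError.
3. `except ValueError` does not match TypeError; skipped.
4. `except TypeError` matches → `elements.append(33)` → elements = [27, 33].
5. finally always runs: `elements.append(82)` → elements = [27, 33, 82].
Result: [27, 33, 82]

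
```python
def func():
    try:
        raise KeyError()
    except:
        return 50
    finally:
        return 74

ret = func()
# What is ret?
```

Step-by-step execution trace:
1. `func()` enters try: `raise KeyError()` raises KeyError.
2. bare `except` matches → `return 50` sets pending return value 50.
3. Before returning, `finally: return 74` runs and overrides the pending return.
4. func() returns 74 → ret = 74.
Result: 74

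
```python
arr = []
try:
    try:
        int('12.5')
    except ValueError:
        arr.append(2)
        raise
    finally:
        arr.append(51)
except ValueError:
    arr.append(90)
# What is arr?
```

Step-by-step execution trace:
1. Inner try: `int('12.5')` raises ValueError.
2. Inner `except ValueError` matches → `arr.append(2)` → arr = [2].
3. bare `raise` re-raises ValueError.
4. Inner `finally` runs during unwinding: `arr.append(51)` → arr = [2, 51].
5. Outer `except ValueError` matches → `arr.append(90)` → arr = [2, 51, 90].
Result: [2, 51, 90]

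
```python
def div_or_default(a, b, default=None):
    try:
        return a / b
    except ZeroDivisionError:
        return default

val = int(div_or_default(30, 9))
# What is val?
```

Step-by-step execution trace:
1. `div_or_default(30, 9)` enters try: `return 30 / 9` → returns 3.3333333333333335. No exception raised.
2. `except ZeroDivisionError` is skipped.
3. `int(3.3333333333333335)` → 3 → val = 3.
Result: 3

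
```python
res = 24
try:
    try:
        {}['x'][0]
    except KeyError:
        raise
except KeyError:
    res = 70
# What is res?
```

Step-by-step execution trace:
1. Inner try: `{}['x'][0]` raises KeyError.
2. Inner `except KeyError` matches; bare `raise` re-raises the same KeyError.
3. Outer `except KeyError` matches → res = 70.
Result: 70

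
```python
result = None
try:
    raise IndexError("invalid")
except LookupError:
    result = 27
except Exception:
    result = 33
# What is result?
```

Step-by-step execution trace:
1. `raise IndexError(...)` raises IndexError.
2. `except LookupError` matches (IndexError is a subclass of LookupError) → result = 27.
3. `except Exception` is not reached.
Result: 27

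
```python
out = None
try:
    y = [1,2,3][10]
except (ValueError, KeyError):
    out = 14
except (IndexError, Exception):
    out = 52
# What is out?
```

Step-by-step execution trace:
1. `y = [1,2,3][10]` raises IndexError.
2. `except (ValueError, KeyError)` does not match IndexError; skipped.
3. `except (IndexError, Exception)` matches (IndexError is in the tuple) → out = 52.
Result: 52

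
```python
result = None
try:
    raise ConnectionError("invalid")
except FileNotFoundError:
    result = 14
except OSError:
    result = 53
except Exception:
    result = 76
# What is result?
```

Step-by-step execution trace:
1. `raise ConnectionError(...)` raises ConnectionError.
2. `except FileNotFoundError` does not match (ConnectionError is not a subclass of FileNotFoundError); skipped.
3. `except OSError` matches (ConnectionError is a subclass of OSError) → result = 53.
4. `except Exception` is not reached.
Result: 53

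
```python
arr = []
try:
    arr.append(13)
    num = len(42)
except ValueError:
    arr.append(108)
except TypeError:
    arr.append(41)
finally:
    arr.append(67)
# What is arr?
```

Step-by-step execution trace:
1. try: `arr.append(13)` → arr = [13].
2. `num = len(42)` raises TypeError.
3. `except ValueError` does not match TypeError; skipped.
4. `except TypeError` matches → `arr.append(41)` → arr = [13, 41].
5. finally always runs: `arr.append(67)` → arr = [13, 41, 67].
Result: [13, 41, 67]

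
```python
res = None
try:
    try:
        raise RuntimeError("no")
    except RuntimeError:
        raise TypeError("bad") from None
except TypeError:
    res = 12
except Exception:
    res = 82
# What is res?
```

Step-by-step execution trace:
1. Inner try raises RuntimeError; inner `except RuntimeError` catches it.
2. `raise TypeError(...) from None` raises TypeError (from None suppresses __context__, but the active exception is still TypeError).
3. Outer `except TypeError` matches → res = 12.
4. `except Exception` is not reached.
Result: 12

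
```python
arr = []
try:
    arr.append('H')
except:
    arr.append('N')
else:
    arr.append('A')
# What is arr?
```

Step-by-step execution trace:
1. try: `arr.append('H')` → arr = ['H']. No exception raised.
2. `except` is skipped.
3. `else` runs (try completed without exception): `arr.append('A')` → arr = ['H', 'A'].
Result: ['H', 'A']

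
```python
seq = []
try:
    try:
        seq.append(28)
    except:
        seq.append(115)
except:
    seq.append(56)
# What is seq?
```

Step-by-step execution trace:
1. Inner try: `seq.append(28)` → seq = [28]. No exception raised.
2. Inner `except` is skipped.
3. Inner try completes normally; outer `except` is skipped.
Result: [28]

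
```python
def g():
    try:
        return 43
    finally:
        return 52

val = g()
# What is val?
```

Step-by-step execution trace:
1. `g()` enters try: `return 43` sets pending return value 43.
2. Before returning, `finally: return 52` runs and overrides the pending return.
3. g() returns 52 → val = 52.
Result: 52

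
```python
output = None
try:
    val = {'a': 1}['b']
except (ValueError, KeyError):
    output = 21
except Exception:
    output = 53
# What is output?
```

Step-by-step execution trace:
1. `val = {'a': 1}['b']` raises KeyError.
2. `except (ValueError, KeyError)` matches (KeyError is in the tuple) → output = 21.
3. `except Exception` is not reached.
Result: 21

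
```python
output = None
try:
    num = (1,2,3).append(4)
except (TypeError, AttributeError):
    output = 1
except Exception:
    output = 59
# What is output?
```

Step-by-step execution trace:
1. `num = (1,2,3).append(4)` raises AttributeError.
2. `except (TypeError, AttributeError)` matches (AttributeError is in the tuple) → output = 1.
3. `except Exception` is not reached.
Result: 1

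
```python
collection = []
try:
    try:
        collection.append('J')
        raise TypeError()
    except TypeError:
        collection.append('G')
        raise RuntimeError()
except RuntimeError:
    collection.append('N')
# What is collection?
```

Step-by-step execution trace:
1. Inner try: `collection.append('J')` → collection = ['J'].
2. `raise TypeError()` raises TypeError.
3. Inner `except TypeError` matches → `collection.append('G')` → collection = ['J', 'G'].
4. `raise RuntimeError()` raises RuntimeError; propagates to outer try.
5. Outer `except RuntimeError` matches → `collection.append('N')` → collection = ['J', 'G', 'N'].
Result: ['J', 'G', 'N']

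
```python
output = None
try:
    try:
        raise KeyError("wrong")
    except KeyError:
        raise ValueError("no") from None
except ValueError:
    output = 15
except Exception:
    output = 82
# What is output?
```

Step-by-step execution trace:
1. Inner try raises KeyError; inner `except KeyError` catches it.
2. `raise ValueError(...) from None` raises ValueError (from None suppresses __context__, but the active exception is still ValueError).
3. Outer `except ValueError` matches → output = 15.
4. `except Exception` is not reached.
Result: 15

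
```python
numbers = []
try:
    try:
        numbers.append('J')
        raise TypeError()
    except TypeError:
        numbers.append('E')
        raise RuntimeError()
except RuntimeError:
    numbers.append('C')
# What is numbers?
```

Step-by-step execution trace:
1. Inner try: `numbers.append('J')` → numbers = ['J'].
2. `raise TypeError()` raises TypeError.
3. Inner `except TypeError` matches → `numbers.append('E')` → numbers = ['J', 'E'].
4. `raise RuntimeError()` raises RuntimeError; propagates to outer try.
5. Outer `except RuntimeError` matches → `numbers.append('C')` → numbers = ['J', 'E', 'C'].
Result: ['J', 'E', 'C']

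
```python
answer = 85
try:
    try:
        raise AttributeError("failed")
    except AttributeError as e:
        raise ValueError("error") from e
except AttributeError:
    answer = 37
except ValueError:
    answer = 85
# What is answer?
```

Step-by-step execution trace:
1. Inner try raises AttributeError; inner `except AttributeError as e` catches it.
2. `raise ValueError(...) from e` raises ValueError (AttributeError is attached as __cause__, but only ValueError is active).
3. Outer `except AttributeError` does not match ValueError; skipped.
4. Outer `except ValueError` matches → answer = 85.
Result: 85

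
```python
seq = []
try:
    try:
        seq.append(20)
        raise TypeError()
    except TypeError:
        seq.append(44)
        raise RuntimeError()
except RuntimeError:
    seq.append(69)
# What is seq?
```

Step-by-step execution trace:
1. Inner try: `seq.append(20)` → seq = [20].
2. `raise TypeError()` raises TypeError.
3. Inner `except TypeError` matches → `seq.append(44)` → seq = [20, 44].
4. `raise RuntimeError()` raises RuntimeError; propagates to outer try.
5. Outer `except RuntimeError` matches → `seq.append(69)` → seq = [20, 44, 69].
Result: [20, 44, 69]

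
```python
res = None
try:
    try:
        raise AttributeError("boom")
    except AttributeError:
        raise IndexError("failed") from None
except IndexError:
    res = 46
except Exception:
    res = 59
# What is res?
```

Step-by-step execution trace:
1. Inner try raises AttributeError; inner `except AttributeError` catches it.
2. `raise IndexError(...) from None` raises IndexError (from None suppresses __context__, but the active exception is still IndexError).
3. Outer `except IndexError` matches → res = 46.
4. `except Exception` is not reached.
Result: 46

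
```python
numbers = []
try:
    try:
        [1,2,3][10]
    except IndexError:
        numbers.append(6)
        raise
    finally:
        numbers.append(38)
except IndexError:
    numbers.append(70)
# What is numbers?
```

Step-by-step execution trace:
1. Inner try: `[1,2,3][10]` raises IndexError.
2. Inner `except IndexError` matches → `numbers.append(6)` → numbers = [6].
3. bare `raise` re-raises IndexError.
4. Inner `finally` runs during unwinding: `numbers.append(38)` → numbers = [6, 38].
5. Outer `except IndexError` matches → `numbers.append(70)` → numbers = [6, 38, 70].
Result: [6, 38, 70]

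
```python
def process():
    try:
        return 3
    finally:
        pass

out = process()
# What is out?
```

Step-by-step execution trace:
1. `process()` enters try: `return 3` sets pending return value 3.
2. Before returning, `finally: pass` runs (no effect).
3. process() returns 3 → out = 3.
Result: 3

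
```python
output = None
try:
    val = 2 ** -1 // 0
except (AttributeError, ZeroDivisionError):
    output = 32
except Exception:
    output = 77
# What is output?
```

Step-by-step execution trace:
1. `val = 2 ** -1 // 0` raises ZeroDivisionError.
2. `except (AttributeError, ZeroDivisionError)` matches (ZeroDivisionError is in the tuple) → output = 32.
3. `except Exception` is not reached.
Result: 32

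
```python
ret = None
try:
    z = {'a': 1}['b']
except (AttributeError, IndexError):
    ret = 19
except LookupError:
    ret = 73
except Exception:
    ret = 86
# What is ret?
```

Step-by-step execution trace:
1. `z = {'a': 1}['b']` raises KeyError.
2. `except (AttributeError, IndexError)` does not match KeyError; skipped.
3. `except LookupError` matches (KeyError is a subclass of LookupError) → ret = 73.
4. `except Exception` is not reached.
Result: 73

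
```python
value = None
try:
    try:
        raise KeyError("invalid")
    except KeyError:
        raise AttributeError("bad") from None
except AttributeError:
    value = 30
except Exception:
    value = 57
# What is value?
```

Step-by-step execution trace:
1. Inner try raises KeyError; inner `except KeyError` catches it.
2. `raise AttributeError(...) from None` raises AttributeError (from None suppresses __context__, but the active exception is still AttributeError).
3. Outer `except AttributeError` matches → value = 30.
4. `except Exception` is not reached.
Result: 30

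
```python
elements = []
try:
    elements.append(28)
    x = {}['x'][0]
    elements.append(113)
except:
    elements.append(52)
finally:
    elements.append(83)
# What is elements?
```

Step-by-step execution trace:
1. try: `elements.append(28)` → elements = [28].
2. `x = {}['x'][0]` raises KeyError; `elements.append(113)` is not reached.
3. bare `except` matches → `elements.append(52)` → elements = [28, 52].
4. finally always runs: `elements.append(83)` → elements = [28, 52, 83].
Result: [28, 52, 83]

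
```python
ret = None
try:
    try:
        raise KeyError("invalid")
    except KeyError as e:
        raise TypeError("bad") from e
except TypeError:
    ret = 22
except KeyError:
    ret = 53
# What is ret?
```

Step-by-step execution trace:
1. Inner try raises KeyError; inner `except KeyError as e` catches it.
2. `raise TypeError(...) from e` raises TypeError (KeyError is attached as __cause__, but only TypeError is active).
3. Outer `except TypeError` matches → ret = 22.
4. `except KeyError` is not reached.
Result: 22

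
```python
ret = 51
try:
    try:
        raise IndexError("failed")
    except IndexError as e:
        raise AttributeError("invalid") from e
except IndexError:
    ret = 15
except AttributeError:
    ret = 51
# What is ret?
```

Step-by-step execution trace:
1. Inner try raises IndexError; inner `except IndexError as e` catches it.
2. `raise AttributeError(...) from e` raises AttributeError (IndexError is attached as __cause__, but only AttributeError is active).
3. Outer `except IndexError` does not match AttributeError; skipped.
4. Outer `except AttributeError` matches → ret = 51.
Result: 51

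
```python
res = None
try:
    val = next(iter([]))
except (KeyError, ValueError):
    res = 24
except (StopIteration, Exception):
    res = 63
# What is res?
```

Step-by-step execution trace:
1. `val = next(iter([]))` raises StopIteration.
2. `except (KeyError, ValueError)` does not match StopIteration; skipped.
3. `except (StopIteration, Exception)` matches (StopIteration is in the tuple) → res = 63.
Result: 63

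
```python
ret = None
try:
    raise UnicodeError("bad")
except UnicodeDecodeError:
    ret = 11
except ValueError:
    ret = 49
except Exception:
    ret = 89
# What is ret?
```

Step-by-step execution trace:
1. `raise UnicodeError(...)` raises UnicodeError.
2. `except UnicodeDecodeError` does not match (UnicodeError is not a subclass of UnicodeDecodeError); skipped.
3. `except ValueError` matches (UnicodeError is a subclass of ValueError) → ret = 49.
4. `except Exception` is not reached.
Result: 49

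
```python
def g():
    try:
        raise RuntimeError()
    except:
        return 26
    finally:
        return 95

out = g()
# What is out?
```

Step-by-step execution trace:
1. `g()` enters try: `raise RuntimeError()` raises RuntimeError.
2. bare `except` matches → `return 26` sets pending return value 26.
3. Before returning, `finally: return 95` runs and overrides the pending return.
4. g() returns 95 → out = 95.
Result: 95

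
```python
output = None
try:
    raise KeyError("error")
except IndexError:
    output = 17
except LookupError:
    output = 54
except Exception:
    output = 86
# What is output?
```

Step-by-step execution trace:
1. `raise KeyError(...)` raises KeyError.
2. `except IndexError` does not match (KeyError is not a subclass of IndexError); skipped.
3. `except LookupError` matches (KeyError is a subclass of LookupError) → output = 54.
4. `except Exception` is not reached.
Result: 54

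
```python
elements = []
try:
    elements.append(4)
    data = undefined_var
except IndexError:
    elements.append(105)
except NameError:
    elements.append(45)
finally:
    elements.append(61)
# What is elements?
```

Step-by-step execution trace:
1. try: `elements.append(4)` → elements = [4].
2. `data = undefined_var` raises NameError.
3. `except IndexError` does not match NameError; skipped.
4. `except NameError` matches → `elements.append(45)` → elements = [4, 45].
5. finally always runs: `elements.append(61)` → elements = [4, 45, 61].
Result: [4, 45, 61]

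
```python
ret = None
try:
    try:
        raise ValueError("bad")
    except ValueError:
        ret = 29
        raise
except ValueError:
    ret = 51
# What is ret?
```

Step-by-step execution trace:
1. Inner try: `raise ValueError("bad")` raises ValueError.
2. Inner `except ValueError` matches → ret = 29.
3. bare `raise` re-raises the same ValueError.
4. Outer `except ValueError` matches → ret = 51.
Result: 51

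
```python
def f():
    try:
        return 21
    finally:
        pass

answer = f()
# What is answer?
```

Step-by-step execution trace:
1. `f()` enters try: `return 21` sets pending return value 21.
2. Before returning, `finally: pass` runs (no effect).
3. f() returns 21 → answer = 21.
Result: 21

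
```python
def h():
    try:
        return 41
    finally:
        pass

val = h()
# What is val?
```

Step-by-step execution trace:
1. `h()` enters try: `return 41` sets pending return value 41.
2. Before returning, `finally: pass` runs (no effect).
3. h() returns 41 → val = 41.
Result: 41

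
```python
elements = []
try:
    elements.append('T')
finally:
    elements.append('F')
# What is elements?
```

Step-by-step execution trace:
1. try: `elements.append('T')` → elements = ['T'].
2. The try body completes without raising.
3. finally always runs: `elements.append('F')` → elements = ['T', 'F'].
Result: ['T', 'F']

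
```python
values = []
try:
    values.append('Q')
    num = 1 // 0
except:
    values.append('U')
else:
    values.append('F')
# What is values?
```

Step-by-step execution trace:
1. try: `values.append('Q')` → values = ['Q'].
2. `num = 1 // 0` raises ZeroDivisionError.
3. bare `except` matches → `values.append('U')` → values = ['Q', 'U'].
4. `else` is skipped (an exception was raised).
Result: ['Q', 'U']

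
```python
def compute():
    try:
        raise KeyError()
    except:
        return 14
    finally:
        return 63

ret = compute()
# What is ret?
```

Step-by-step execution trace:
1. `compute()` enters try: `raise KeyError()` raises KeyError.
2. bare `except` matches → `return 14` sets pending return value 14.
3. Before returning, `finally: return 63` runs and overrides the pending return.
4. compute() returns 63 → ret = 63.
Result: 63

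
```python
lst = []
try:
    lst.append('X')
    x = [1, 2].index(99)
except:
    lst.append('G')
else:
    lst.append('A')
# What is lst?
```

Step-by-step execution trace:
1. try: `lst.append('X')` → lst = ['X'].
2. `x = [1, 2].index(99)` raises ValueError.
3. bare `except` matches → `lst.append('G')` → lst = ['X', 'G'].
4. `else` is skipped (an exception was raised).
Result: ['X', 'G']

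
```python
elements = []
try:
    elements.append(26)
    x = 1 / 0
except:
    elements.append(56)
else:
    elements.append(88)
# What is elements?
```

Step-by-step execution trace:
1. try: `elements.append(26)` → elements = [26].
2. `x = 1 / 0` raises ZeroDivisionError.
3. bare `except` matches → `elements.append(56)` → elements = [26, 56].
4. `else` is skipped (an exception was raised).
Result: [26, 56]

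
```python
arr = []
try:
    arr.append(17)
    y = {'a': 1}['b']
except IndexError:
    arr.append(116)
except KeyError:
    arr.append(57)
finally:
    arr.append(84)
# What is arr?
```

Step-by-step execution trace:
1. try: `arr.append(17)` → arr = [17].
2. `y = {'a': 1}['b']` raises KeyError.
3. `except IndexError` does not match KeyError; skipped.
4. `except KeyError` matches → `arr.append(57)` → arr = [17, 57].
5. finally always runs: `arr.append(84)` → arr = [17, 57, 84].
Result: [17, 57, 84]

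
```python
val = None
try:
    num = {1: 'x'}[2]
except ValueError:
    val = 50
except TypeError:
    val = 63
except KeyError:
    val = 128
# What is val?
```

Step-by-step execution trace:
1. `num = {1: 'x'}[2]` raises KeyError.
2. `except ValueError` does not match KeyError; skipped.
3. `except TypeError` does not match KeyError; skipped.
4. `except KeyError` matches → val = 128.
Result: 128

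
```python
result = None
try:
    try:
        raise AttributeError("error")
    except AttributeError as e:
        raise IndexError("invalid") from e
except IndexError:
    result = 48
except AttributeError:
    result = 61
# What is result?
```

Step-by-step execution trace:
1. Inner try raises AttributeError; inner `except AttributeError as e` catches it.
2. `raise IndexError(...) from e` raises IndexError (AttributeError is attached as __cause__, but only IndexError is active).
3. Outer `except IndexError` matches → result = 48.
4. `except AttributeError` is not reached.
Result: 48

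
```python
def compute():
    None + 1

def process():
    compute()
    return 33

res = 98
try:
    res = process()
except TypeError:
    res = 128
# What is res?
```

Step-by-step execution trace:
1. res starts at 98.
2. try: `process()` calls `compute()`.
3. `compute()` evaluates `None + 1`, which raises TypeError; it propagates through process (uncaught).
4. `return 33` in process is not reached; the assignment to res does not complete.
5. `except TypeError` matches → res = 128.
Result: 128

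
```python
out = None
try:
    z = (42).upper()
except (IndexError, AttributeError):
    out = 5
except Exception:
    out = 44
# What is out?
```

Step-by-step execution trace:
1. `z = (42).upper()` raises AttributeError.
2. `except (IndexError, AttributeError)` matches (AttributeError is in the tuple) → out = 5.
3. `except Exception` is not reached.
Result: 5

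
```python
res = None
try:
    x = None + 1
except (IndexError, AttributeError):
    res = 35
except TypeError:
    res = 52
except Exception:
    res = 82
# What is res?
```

Step-by-step execution trace:
1. `x = None + 1` raises TypeError.
2. `except (IndexError, AttributeError)` does not match TypeError; skipped.
3. `except TypeError` matches (exact type match) → res = 52.
4. `except Exception` is not reached.
Result: 52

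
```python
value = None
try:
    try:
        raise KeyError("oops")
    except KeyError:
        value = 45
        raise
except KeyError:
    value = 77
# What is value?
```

Step-by-step execution trace:
1. Inner try: `raise KeyError("oops")` raises KeyError.
2. Inner `except KeyError` matches → value = 45.
3. bare `raise` re-raises the same KeyError.
4. Outer `except KeyError` matches → value = 77.
Result: 77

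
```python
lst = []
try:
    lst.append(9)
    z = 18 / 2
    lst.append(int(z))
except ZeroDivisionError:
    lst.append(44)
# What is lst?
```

Step-by-step execution trace:
1. try: `lst.append(9)` → lst = [9].
2. `z = 18 / 2` → z = 9.0. No exception raised.
3. `lst.append(int(z))` → lst = [9, 9].
4. `except ZeroDivisionError` is skipped (no exception was raised).
Result: [9, 9]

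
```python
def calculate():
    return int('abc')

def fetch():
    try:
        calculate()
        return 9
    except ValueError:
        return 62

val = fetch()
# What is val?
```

Step-by-step execution trace:
1. `fetch()` calls `calculate()`.
2. `calculate()` evaluates `int('abc')`, which raises ValueError; it propagates to the caller.
3. `return 9` is not reached.
4. `except ValueError` in fetch matches → returns 62.
5. val = 62.
Result: 62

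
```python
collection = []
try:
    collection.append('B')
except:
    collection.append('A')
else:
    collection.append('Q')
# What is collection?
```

Step-by-step execution trace:
1. try: `collection.append('B')` → collection = ['B']. No exception raised.
2. `except` is skipped.
3. `else` runs (try completed without exception): `collection.append('Q')` → collection = ['B', 'Q'].
Result: ['B', 'Q']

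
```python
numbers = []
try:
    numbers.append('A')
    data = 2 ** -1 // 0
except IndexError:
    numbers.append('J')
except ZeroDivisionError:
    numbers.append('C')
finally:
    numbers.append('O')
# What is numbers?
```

Step-by-step execution trace:
1. try: `numbers.append('A')` → numbers = ['A'].
2. `data = 2 ** -1 // 0` raises ZeroDivisionError.
3. `except IndexError` does not match ZeroDivisionError; skipped.
4. `except ZeroDivisionError` matches → `numbers.append('C')` → numbers = ['A', 'C'].
5. finally always runs: `numbers.append('O')` → numbers = ['A', 'C', 'O'].
Result: ['A', 'C', 'O']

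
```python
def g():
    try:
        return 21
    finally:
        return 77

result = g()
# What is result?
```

Step-by-step execution trace:
1. `g()` enters try: `return 21` sets pending return value 21.
2. Before returning, `finally: return 77` runs and overrides the pending return.
3. g() returns 77 → result = 77.
Result: 77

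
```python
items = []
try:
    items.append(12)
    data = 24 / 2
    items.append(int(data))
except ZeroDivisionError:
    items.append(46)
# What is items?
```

Step-by-step execution trace:
1. try: `items.append(12)` → items = [12].
2. `data = 24 / 2` → data = 12.0. No exception raised.
3. `items.append(int(data))` → items = [12, 12].
4. `except ZeroDivisionError` is skipped (no exception was raised).
Result: [12, 12]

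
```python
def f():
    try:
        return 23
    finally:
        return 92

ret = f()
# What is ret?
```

Step-by-step execution trace:
1. `f()` enters try: `return 23` sets pending return value 23.
2. Before returning, `finally: return 92` runs and overrides the pending return.
3. f() returns 92 → ret = 92.
Result: 92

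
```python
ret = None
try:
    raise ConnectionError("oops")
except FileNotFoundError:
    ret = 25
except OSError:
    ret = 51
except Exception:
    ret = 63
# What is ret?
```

Step-by-step execution trace:
1. `raise ConnectionError(...)` raises ConnectionError.
2. `except FileNotFoundError` does not match (ConnectionError is not a subclass of FileNotFoundError); skipped.
3. `except OSError` matches (ConnectionError is a subclass of OSError) → ret = 51.
4. `except Exception` is not reached.
Result: 51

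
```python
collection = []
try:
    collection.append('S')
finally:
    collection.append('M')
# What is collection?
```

Step-by-step execution trace:
1. try: `collection.append('S')` → collection = ['S'].
2. The try body completes without raising.
3. finally always runs: `collection.append('M')` → collection = ['S', 'M'].
Result: ['S', 'M']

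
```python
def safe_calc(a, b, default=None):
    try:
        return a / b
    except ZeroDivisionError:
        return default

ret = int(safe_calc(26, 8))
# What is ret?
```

Step-by-step execution trace:
1. `safe_calc(26, 8)` enters try: `return 26 / 8` → returns 3.25. No exception raised.
2. `except ZeroDivisionError` is skipped.
3. `int(3.25)` → 3 → ret = 3.
Result: 3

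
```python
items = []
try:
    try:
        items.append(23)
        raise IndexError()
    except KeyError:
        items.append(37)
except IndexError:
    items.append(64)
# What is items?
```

Step-by-step execution trace:
1. Inner try: `items.append(23)` → items = [23].
2. `raise IndexError()` raises IndexError.
3. Inner `except KeyError` does not match IndexError; exception propagates to outer try.
4. Outer `except IndexError` matches → `items.append(64)` → items = [23, 64].
Result: [23, 64]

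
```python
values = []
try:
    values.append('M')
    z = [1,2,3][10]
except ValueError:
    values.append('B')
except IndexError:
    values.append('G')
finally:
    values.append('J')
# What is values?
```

Step-by-step execution trace:
1. try: `values.append('M')` → values = ['M'].
2. `z = [1,2,3][10]` raises IndexError.
3. `except ValueError` does not match IndexError; skipped.
4. `except IndexError` matches → `values.append('G')` → values = ['M', 'G'].
5. finally always runs: `values.append('J')` → values = ['M', 'G', 'J'].
Result: ['M', 'G', 'J']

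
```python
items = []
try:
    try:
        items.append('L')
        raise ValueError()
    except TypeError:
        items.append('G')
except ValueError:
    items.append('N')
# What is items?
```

Step-by-step execution trace:
1. Inner try: `items.append('L')` → items = ['L'].
2. `raise ValueError()` raises ValueError.
3. Inner `except TypeError` does not match ValueError; exception propagates to outer try.
4. Outer `except ValueError` matches → `items.append('N')` → items = ['L', 'N'].
Result: ['L', 'N']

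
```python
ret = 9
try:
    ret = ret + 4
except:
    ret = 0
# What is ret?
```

Step-by-step execution trace:
1. ret starts at 9.
2. try: `ret = ret + 4` → ret = 13. No exception raised.
3. `except` is skipped.
Result: 13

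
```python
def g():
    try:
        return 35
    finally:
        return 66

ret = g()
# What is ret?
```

Step-by-step execution trace:
1. `g()` enters try: `return 35` sets pending return value 35.
2. Before returning, `finally: return 66` runs and overrides the pending return.
3. g() returns 66 → ret = 66.
Result: 66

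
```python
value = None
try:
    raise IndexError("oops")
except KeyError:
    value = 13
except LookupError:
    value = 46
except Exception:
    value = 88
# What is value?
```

Step-by-step execution trace:
1. `raise IndexError(...)` raises IndexError.
2. `except KeyError` does not match (IndexError is not a subclass of KeyError); skipped.
3. `except LookupError` matches (IndexError is a subclass of LookupError) → value = 46.
4. `except Exception` is not reached.
Result: 46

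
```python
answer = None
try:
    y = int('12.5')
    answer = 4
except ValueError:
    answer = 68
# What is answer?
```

Step-by-step execution trace:
1. `y = int('12.5')` raises ValueError.
2. `answer = 4` is not reached.
3. `except ValueError` matches → answer = 68.
Result: 68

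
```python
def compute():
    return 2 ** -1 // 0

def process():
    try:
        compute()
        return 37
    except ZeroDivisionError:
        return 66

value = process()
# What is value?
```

Step-by-step execution trace:
1. `process()` calls `compute()`.
2. `compute()` evaluates `2 ** -1 // 0`, which raises ZeroDivisionError; it propagates to the caller.
3. `return 37` is not reached.
4. `except ZeroDivisionError` in process matches → returns 66.
5. value = 66.
Result: 66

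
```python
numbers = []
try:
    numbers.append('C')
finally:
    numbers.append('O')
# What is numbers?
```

Step-by-step execution trace:
1. try: `numbers.append('C')` → numbers = ['C'].
2. The try body completes without raising.
3. finally always runs: `numbers.append('O')` → numbers = ['C', 'O'].
Result: ['C', 'O']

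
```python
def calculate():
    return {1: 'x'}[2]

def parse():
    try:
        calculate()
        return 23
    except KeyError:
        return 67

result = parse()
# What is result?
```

Step-by-step execution trace:
1. `parse()` calls `calculate()`.
2. `calculate()` evaluates `{1: 'x'}[2]`, which raises KeyError; it propagates to the caller.
3. `return 23` is not reached.
4. `except KeyError` in parse matches → returns 67.
5. result = 67.
Result: 67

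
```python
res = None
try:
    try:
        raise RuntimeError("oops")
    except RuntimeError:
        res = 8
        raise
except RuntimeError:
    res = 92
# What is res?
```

Step-by-step execution trace:
1. Inner try: `raise RuntimeError("oops")` raises RuntimeError.
2. Inner `except RuntimeError` matches → res = 8.
3. bare `raise` re-raises the same RuntimeError.
4. Outer `except RuntimeError` matches → res = 92.
Result: 92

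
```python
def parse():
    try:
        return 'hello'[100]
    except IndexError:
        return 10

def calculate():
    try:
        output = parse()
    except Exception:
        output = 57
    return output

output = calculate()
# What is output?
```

Step-by-step execution trace:
1. `calculate()` calls `parse()`.
2. In parse: `'hello'[100]` raises IndexError; `except IndexError` catches it → returns 10.
3. In calculate: `output = parse()` → output = 10. No exception reaches calculate.
4. `except Exception` is skipped; calculate returns 10.
5. output = 10.
Result: 10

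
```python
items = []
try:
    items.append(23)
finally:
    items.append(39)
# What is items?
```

Step-by-step execution trace:
1. try: `items.append(23)` → items = [23].
2. The try body completes without raising.
3. finally always runs: `items.append(39)` → items = [23, 39].
Result: [23, 39]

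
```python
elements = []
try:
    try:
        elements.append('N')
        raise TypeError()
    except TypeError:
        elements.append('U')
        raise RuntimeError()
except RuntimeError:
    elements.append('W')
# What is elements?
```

Step-by-step execution trace:
1. Inner try: `elements.append('N')` → elements = ['N'].
2. `raise TypeError()` raises TypeError.
3. Inner `except TypeError` matches → `elements.append('U')` → elements = ['N', 'U'].
4. `raise RuntimeError()` raises RuntimeError; propagates to outer try.
5. Outer `except RuntimeError` matches → `elements.append('W')` → elements = ['N', 'U', 'W'].
Result: ['N', 'U', 'W']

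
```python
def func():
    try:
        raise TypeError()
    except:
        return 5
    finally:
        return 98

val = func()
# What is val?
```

Step-by-step execution trace:
1. `func()` enters try: `raise TypeError()` raises TypeError.
2. bare `except` matches → `return 5` sets pending return value 5.
3. Before returning, `finally: return 98` runs and overrides the pending return.
4. func() returns 98 → val = 98.
Result: 98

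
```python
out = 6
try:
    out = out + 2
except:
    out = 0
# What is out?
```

Step-by-step execution trace:
1. out starts at 6.
2. try: `out = out + 2` → out = 8. No exception raised.
3. `except` is skipped.
Result: 8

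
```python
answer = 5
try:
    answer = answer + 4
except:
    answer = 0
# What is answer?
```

Step-by-step execution trace:
1. answer starts at 5.
2. try: `answer = answer + 4` → answer = 9. No exception raised.
3. `except` is skipped.
Result: 9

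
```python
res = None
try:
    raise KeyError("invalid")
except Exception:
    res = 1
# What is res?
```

Step-by-step execution trace:
1. `raise KeyError(...)` raises KeyError.
2. `except Exception` matches (KeyError is a subclass of Exception) → res = 1.
Result: 1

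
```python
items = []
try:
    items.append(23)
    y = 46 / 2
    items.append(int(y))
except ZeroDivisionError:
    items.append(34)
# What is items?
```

Step-by-step execution trace:
1. try: `items.append(23)` → items = [23].
2. `y = 46 / 2` → y = 23.0. No exception raised.
3. `items.append(int(y))` → items = [23, 23].
4. `except ZeroDivisionError` is skipped (no exception was raised).
Result: [23, 23]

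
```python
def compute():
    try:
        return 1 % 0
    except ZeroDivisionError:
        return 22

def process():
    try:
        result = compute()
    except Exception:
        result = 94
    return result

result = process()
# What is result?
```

Step-by-step execution trace:
1. `process()` calls `compute()`.
2. In compute: `1 % 0` raises ZeroDivisionError; `except ZeroDivisionError` catches it → returns 22.
3. In process: `result = compute()` → result = 22. No exception reaches process.
4. `except Exception` is skipped; process returns 22.
5. result = 22.
Result: 22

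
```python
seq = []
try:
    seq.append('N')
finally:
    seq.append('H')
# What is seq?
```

Step-by-step execution trace:
1. try: `seq.append('N')` → seq = ['N'].
2. The try body completes without raising.
3. finally always runs: `seq.append('H')` → seq = ['N', 'H'].
Result: ['N', 'H']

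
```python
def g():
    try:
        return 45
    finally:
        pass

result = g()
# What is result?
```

Step-by-step execution trace:
1. `g()` enters try: `return 45` sets pending return value 45.
2. Before returning, `finally: pass` runs (no effect).
3. g() returns 45 → result = 45.
Result: 45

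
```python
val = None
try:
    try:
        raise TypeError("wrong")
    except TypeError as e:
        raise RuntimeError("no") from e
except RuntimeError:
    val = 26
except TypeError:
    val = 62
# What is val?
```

Step-by-step execution trace:
1. Inner try raises TypeError; inner `except TypeError as e` catches it.
2. `raise RuntimeError(...) from e` raises RuntimeError (TypeError is attached as __cause__, but only RuntimeError is active).
3. Outer `except RuntimeError` matches → val = 26.
4. `except TypeError` is not reached.
Result: 26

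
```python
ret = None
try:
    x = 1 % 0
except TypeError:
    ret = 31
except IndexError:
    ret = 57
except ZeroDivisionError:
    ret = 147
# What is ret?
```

Step-by-step execution trace:
1. `x = 1 % 0` raises ZeroDivisionError.
2. `except TypeError` does not match ZeroDivisionError; skipped.
3. `except IndexError` does not match ZeroDivisionError; skipped.
4. `except ZeroDivisionError` matches → ret = 147.
Result: 147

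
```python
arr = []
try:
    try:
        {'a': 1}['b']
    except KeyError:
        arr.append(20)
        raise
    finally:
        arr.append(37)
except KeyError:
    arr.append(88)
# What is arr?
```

Step-by-step execution trace:
1. Inner try: `{'a': 1}['b']` raises KeyError.
2. Inner `except KeyError` matches → `arr.append(20)` → arr = [20].
3. bare `raise` re-raises KeyError.
4. Inner `finally` runs during unwinding: `arr.append(37)` → arr = [20, 37].
5. Outer `except KeyError` matches → `arr.append(88)` → arr = [20, 37, 88].
Result: [20, 37, 88]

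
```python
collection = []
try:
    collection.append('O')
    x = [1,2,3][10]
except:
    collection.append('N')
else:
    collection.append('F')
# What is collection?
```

Step-by-step execution trace:
1. try: `collection.append('O')` → collection = ['O'].
2. `x = [1,2,3][10]` raises IndexError.
3. bare `except` matches → `collection.append('N')` → collection = ['O', 'N'].
4. `else` is skipped (an exception was raised).
Result: ['O', 'N']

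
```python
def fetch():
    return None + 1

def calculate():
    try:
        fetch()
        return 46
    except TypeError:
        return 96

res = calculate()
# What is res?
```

Step-by-step execution trace:
1. `calculate()` calls `fetch()`.
2. `fetch()` evaluates `None + 1`, which raises TypeError; it propagates to the caller.
3. `return 46` is not reached.
4. `except TypeError` in calculate matches → returns 96.
5. res = 96.
Result: 96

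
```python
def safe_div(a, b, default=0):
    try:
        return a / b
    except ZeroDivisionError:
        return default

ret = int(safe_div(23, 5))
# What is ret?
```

Step-by-step execution trace:
1. `safe_div(23, 5)` enters try: `return 23 / 5` → returns 4.6. No exception raised.
2. `except ZeroDivisionError` is skipped.
3. `int(4.6)` → 4 → ret = 4.
Result: 4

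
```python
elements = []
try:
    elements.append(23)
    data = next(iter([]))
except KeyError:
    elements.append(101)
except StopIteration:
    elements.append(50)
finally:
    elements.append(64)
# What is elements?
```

Step-by-step execution trace:
1. try: `elements.append(23)` → elements = [23].
2. `data = next(iter([]))` raises StopIteration.
3. `except KeyError` does not match StopIteration; skipped.
4. `except StopIteration` matches → `elements.append(50)` → elements = [23, 50].
5. finally always runs: `elements.append(64)` → elements = [23, 50, 64].
Result: [23, 50, 64]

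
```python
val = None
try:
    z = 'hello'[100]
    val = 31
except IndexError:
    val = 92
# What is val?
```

Step-by-step execution trace:
1. `z = 'hello'[100]` raises IndexError.
2. `val = 31` is not reached.
3. `except IndexError` matches → val = 92.
Result: 92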